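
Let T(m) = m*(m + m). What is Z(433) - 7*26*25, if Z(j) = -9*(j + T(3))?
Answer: -8609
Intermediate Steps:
T(m) = 2*m² (T(m) = m*(2*m) = 2*m²)
Z(j) = -162 - 9*j (Z(j) = -9*(j + 2*3²) = -9*(j + 2*9) = -9*(j + 18) = -9*(18 + j) = -162 - 9*j)
Z(433) - 7*26*25 = (-162 - 9*433) - 7*26*25 = (-162 - 3897) - 182*25 = -4059 - 1*4550 = -4059 - 4550 = -8609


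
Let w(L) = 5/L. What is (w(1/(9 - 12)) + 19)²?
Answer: 16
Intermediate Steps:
(w(1/(9 - 12)) + 19)² = (5/(1/(9 - 12)) + 19)² = (5/(1/(-3)) + 19)² = (5/(-⅓) + 19)² = (5*(-3) + 19)² = (-15 + 19)² = 4² = 16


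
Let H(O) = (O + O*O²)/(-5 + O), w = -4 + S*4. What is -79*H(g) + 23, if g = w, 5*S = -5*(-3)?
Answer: -41011/3 ≈ -13670.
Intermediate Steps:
S = 3 (S = (-5*(-3))/5 = (⅕)*15 = 3)
w = 8 (w = -4 + 3*4 = -4 + 12 = 8)
g = 8
H(O) = (O + O³)/(-5 + O)
-79*H(g) + 23 = -79*(8 + 8³)/(-5 + 8) + 23 = -79*(8 + 512)/3 + 23 = -79*520/3 + 23 = -41080/3 + 23 = -41011/3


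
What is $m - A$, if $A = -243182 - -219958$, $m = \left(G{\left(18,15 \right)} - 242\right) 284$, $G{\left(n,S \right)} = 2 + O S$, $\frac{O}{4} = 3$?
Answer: $6184$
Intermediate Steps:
$O = 12$ ($O = 4 \cdot 3 = 12$)
$G{\left(n,S \right)} = 2 + 12 S$
$m = -17040$ ($m = \left(\left(2 + 12 \cdot 15\right) - 242\right) 284 = \left(\left(2 + 180\right) - 242\right) 284 = \left(182 - 242\right) 284 = \left(-60\right) 284 = -17040$)
$A = -23224$ ($A = -243182 + 219958 = -23224$)
$m - A = -17040 - -23224 = -17040 + 23224 = 6184$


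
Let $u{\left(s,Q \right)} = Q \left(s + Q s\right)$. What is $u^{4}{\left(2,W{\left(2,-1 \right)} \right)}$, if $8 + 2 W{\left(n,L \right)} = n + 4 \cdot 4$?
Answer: $12960000$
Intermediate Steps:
$W{\left(n,L \right)} = 4 + \frac{n}{2}$ ($W{\left(n,L \right)} = -4 + \frac{n + 4 \cdot 4}{2} = -4 + \frac{n + 16}{2} = -4 + \frac{16 + n}{2} = -4 + \left(8 + \frac{n}{2}\right) = 4 + \frac{n}{2}$)
$u^{4}{\left(2,W{\left(2,-1 \right)} \right)} = \left(\left(4 + \frac{1}{2} \cdot 2\right) 2 \left(1 + \left(4 + \frac{1}{2} \cdot 2\right)\right)\right)^{4} = \left(\left(4 + 1\right) 2 \left(1 + \left(4 + 1\right)\right)\right)^{4} = \left(5 \cdot 2 \left(1 + 5\right)\right)^{4} = \left(5 \cdot 2 \cdot 6\right)^{4} = 60^{4} = 12960000$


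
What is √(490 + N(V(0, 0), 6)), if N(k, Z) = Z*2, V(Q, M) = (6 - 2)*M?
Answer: √502 ≈ 22.405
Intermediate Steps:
V(Q, M) = 4*M
N(k, Z) = 2*Z
√(490 + N(V(0, 0), 6)) = √(490 + 2*6) = √(490 + 12) = √502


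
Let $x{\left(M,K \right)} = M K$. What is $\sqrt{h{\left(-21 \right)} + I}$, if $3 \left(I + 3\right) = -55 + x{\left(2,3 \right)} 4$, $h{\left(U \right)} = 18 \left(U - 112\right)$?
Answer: $\frac{i \sqrt{21666}}{3} \approx 49.065 i$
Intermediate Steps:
$h{\left(U \right)} = -2016 + 18 U$ ($h{\left(U \right)} = 18 \left(-112 + U\right) = -2016 + 18 U$)
$x{\left(M,K \right)} = K M$
$I = - \frac{40}{3}$ ($I = -3 + \frac{-55 + 3 \cdot 2 \cdot 4}{3} = -3 + \frac{-55 + 6 \cdot 4}{3} = -3 + \frac{-55 + 24}{3} = -3 + \frac{1}{3} \left(-31\right) = -3 - \frac{31}{3} = - \frac{40}{3} \approx -13.333$)
$\sqrt{h{\left(-21 \right)} + I} = \sqrt{\left(-2016 + 18 \left(-21\right)\right) - \frac{40}{3}} = \sqrt{\left(-2016 - 378\right) - \frac{40}{3}} = \sqrt{-2394 - \frac{40}{3}} = \sqrt{- \frac{7222}{3}} = \frac{i \sqrt{21666}}{3}$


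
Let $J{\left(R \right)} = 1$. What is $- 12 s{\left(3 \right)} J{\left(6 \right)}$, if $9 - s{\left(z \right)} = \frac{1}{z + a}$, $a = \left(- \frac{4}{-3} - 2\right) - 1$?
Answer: $-99$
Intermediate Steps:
$a = - \frac{5}{3}$ ($a = \left(\left(-4\right) \left(- \frac{1}{3}\right) - 2\right) - 1 = \left(\frac{4}{3} - 2\right) - 1 = - \frac{2}{3} - 1 = - \frac{5}{3} \approx -1.6667$)
$s{\left(z \right)} = 9 - \frac{1}{- \frac{5}{3} + z}$ ($s{\left(z \right)} = 9 - \frac{1}{z - \frac{5}{3}} = 9 - \frac{1}{- \frac{5}{3} + z}$)
$- 12 s{\left(3 \right)} J{\left(6 \right)} = - 12 \frac{3 \left(-16 + 9 \cdot 3\right)}{-5 + 3 \cdot 3} \cdot 1 = - 12 \frac{3 \left(-16 + 27\right)}{-5 + 9} \cdot 1 = - 12 \cdot 3 \cdot \frac{1}{4} \cdot 11 \cdot 1 = \left(-12\right) \frac{33}{4} \cdot 1 = \left(-99\right) 1 = -99$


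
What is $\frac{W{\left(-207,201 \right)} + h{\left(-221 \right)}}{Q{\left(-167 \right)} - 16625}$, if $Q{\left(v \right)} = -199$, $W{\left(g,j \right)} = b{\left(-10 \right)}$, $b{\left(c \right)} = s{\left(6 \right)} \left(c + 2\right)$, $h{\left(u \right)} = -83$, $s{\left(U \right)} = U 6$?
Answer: $\frac{371}{16824} \approx 0.022052$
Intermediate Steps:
$s{\left(U \right)} = 6 U$
$b{\left(c \right)} = 72 + 36 c$ ($b{\left(c \right)} = 6 \cdot 6 \left(c + 2\right) = 36 \left(2 + c\right) = 72 + 36 c$)
$W{\left(g,j \right)} = -288$ ($W{\left(g,j \right)} = 72 + 36 \left(-10\right) = 72 - 360 = -288$)
$\frac{W{\left(-207,201 \right)} + h{\left(-221 \right)}}{Q{\left(-167 \right)} - 16625} = \frac{-288 - 83}{-199 - 16625} = - \frac{371}{-16824} = \left(-371\right) \left(- \frac{1}{16824}\right) = \frac{371}{16824}$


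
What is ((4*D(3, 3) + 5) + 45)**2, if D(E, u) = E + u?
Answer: 5476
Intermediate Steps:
((4*D(3, 3) + 5) + 45)**2 = ((4*(3 + 3) + 5) + 45)**2 = ((4*6 + 5) + 45)**2 = ((24 + 5) + 45)**2 = (29 + 45)**2 = 74**2 = 5476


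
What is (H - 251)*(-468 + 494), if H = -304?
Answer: -14430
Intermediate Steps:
(H - 251)*(-468 + 494) = (-304 - 251)*(-468 + 494) = -555*26 = -14430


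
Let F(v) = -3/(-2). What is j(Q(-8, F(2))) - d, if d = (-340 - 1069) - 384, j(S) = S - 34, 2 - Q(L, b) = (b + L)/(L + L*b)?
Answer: 70427/40 ≈ 1760.7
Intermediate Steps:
F(v) = 3/2 (F(v) = -3*(-1/2) = 3/2)
Q(L, b) = 2 - (L + b)/(L + L*b) (Q(L, b) = 2 - (b + L)/(L + L*b) = 2 - (L + b)/(L + L*b))
j(S) = -34 + S
d = -1793 (d = -1409 - 384 = -1793)
j(Q(-8, F(2))) - d = (-34 + (-8 - 1*3/2 + 2*(-8)*(3/2))/((-8)*(1 + 3/2))) - 1*(-1793) = (-34 - (-8 - 3/2 - 24)/(8*5/2)) + 1793 = (-34 - 1/8*2/5*(-67/2)) + 1793 = (-34 + 67/40) + 1793 = -1293/40 + 1793 = 70427/40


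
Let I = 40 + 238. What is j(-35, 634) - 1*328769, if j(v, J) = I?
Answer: -328491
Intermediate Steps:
I = 278
j(v, J) = 278
j(-35, 634) - 1*328769 = 278 - 1*328769 = 278 - 328769 = -328491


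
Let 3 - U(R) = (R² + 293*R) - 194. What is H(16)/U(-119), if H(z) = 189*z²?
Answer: 48384/20903 ≈ 2.3147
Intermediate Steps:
U(R) = 197 - R² - 293*R (U(R) = 3 - ((R² + 293*R) - 194) = 3 - (-194 + R² + 293*R) = 3 + (194 - R² - 293*R) = 197 - R² - 293*R)
H(16)/U(-119) = (189*16²)/(197 - 1*(-119)² - 293*(-119)) = (189*256)/(197 - 1*14161 + 34867) = 48384/(197 - 14161 + 34867) = 48384/20903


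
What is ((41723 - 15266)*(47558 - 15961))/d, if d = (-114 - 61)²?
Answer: 835961829/30625 ≈ 27297.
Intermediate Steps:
d = 30625 (d = (-175)² = 30625)
((41723 - 15266)*(47558 - 15961))/d = ((41723 - 15266)*(47558 - 15961))/30625 = (26457*31597)*(1/30625) = 835961829*(1/30625) = 835961829/30625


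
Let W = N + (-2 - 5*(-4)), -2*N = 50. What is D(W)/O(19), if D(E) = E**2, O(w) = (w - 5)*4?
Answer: 7/8 ≈ 0.87500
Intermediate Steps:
O(w) = -20 + 4*w (O(w) = (-5 + w)*4 = -20 + 4*w)
N = -25 (N = -1/2*50 = -25)
W = -7 (W = -25 + (-2 - 5*(-4)) = -25 + (-2 + 20) = -25 + 18 = -7)
D(W)/O(19) = (-7)**2/(-20 + 4*19) = 49/(-20 + 76) = 49/56 = 49*(1/56) = 7/8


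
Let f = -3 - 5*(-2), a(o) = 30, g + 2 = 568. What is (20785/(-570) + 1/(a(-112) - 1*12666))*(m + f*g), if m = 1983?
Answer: -52046459645/240084 ≈ -2.1678e+5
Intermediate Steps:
g = 566 (g = -2 + 568 = 566)
f = 7 (f = -3 + 10 = 7)
(20785/(-570) + 1/(a(-112) - 1*12666))*(m + f*g) = (20785/(-570) + 1/(30 - 1*12666))*(1983 + 7*566) = (20785*(-1/570) + 1/(30 - 12666))*(1983 + 3962) = (-4157/114 + 1/(-12636))*5945 = (-4157/114 - 1/12636)*5945 = -8754661/240084*5945 = -52046459645/240084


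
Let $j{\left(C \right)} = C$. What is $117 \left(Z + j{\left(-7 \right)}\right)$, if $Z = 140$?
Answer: $15561$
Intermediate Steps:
$117 \left(Z + j{\left(-7 \right)}\right) = 117 \left(140 - 7\right) = 117 \cdot 133 = 15561$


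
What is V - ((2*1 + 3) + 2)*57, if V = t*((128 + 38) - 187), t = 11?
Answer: -630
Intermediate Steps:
V = -231 (V = 11*((128 + 38) - 187) = 11*(166 - 187) = 11*(-21) = -231)
V - ((2*1 + 3) + 2)*57 = -231 - ((2*1 + 3) + 2)*57 = -231 - ((2 + 3) + 2)*57 = -231 - (5 + 2)*57 = -231 - 7*57 = -231 - 1*399 = -231 - 399 = -630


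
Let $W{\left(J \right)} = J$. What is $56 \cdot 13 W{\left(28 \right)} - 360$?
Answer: $20024$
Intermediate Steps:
$56 \cdot 13 W{\left(28 \right)} - 360 = 56 \cdot 13 \cdot 28 - 360 = 728 \cdot 28 - 360 = 20384 - 360 = 20024$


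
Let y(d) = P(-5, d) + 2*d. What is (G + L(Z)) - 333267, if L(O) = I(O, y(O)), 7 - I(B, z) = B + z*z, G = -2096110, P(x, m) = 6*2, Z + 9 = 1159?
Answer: -7775864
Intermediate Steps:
Z = 1150 (Z = -9 + 1159 = 1150)
P(x, m) = 12
y(d) = 12 + 2*d
I(B, z) = 7 - B - z**2 (I(B, z) = 7 - (B + z*z) = 7 - (B + z**2) = 7 + (-B - z**2) = 7 - B - z**2)
L(O) = 7 - O - (12 + 2*O)**2
(G + L(Z)) - 333267 = (-2096110 + (7 - 1*1150 - 4*(6 + 1150)**2)) - 333267 = (-2096110 + (7 - 1150 - 4*1156**2)) - 333267 = (-2096110 + (7 - 1150 - 4*1336336)) - 333267 = (-2096110 + (7 - 1150 - 5345344)) - 333267 = (-2096110 - 5346487) - 333267 = -7442597 - 333267 = -7775864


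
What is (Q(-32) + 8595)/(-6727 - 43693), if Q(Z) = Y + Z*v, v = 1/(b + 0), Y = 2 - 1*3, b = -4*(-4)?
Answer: -2148/12605 ≈ -0.17041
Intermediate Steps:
b = 16
Y = -1 (Y = 2 - 3 = -1)
v = 1/16 (v = 1/(16 + 0) = 1/16 ≈ 0.062500)
Q(Z) = -1 + Z/16 (Q(Z) = -1 + Z*(1/16) = -1 + Z/16)
(Q(-32) + 8595)/(-6727 - 43693) = ((-1 + (1/16)*(-32)) + 8595)/(-6727 - 43693) = ((-1 - 2) + 8595)/(-50420) = (-3 + 8595)*(-1/50420) = 8592*(-1/50420) = -2148/12605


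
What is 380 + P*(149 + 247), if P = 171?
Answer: 68096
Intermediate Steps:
380 + P*(149 + 247) = 380 + 171*(149 + 247) = 380 + 171*396 = 380 + 67716 = 68096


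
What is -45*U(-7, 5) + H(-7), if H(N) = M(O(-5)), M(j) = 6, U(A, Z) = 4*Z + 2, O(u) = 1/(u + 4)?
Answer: -984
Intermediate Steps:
O(u) = 1/(4 + u)
U(A, Z) = 2 + 4*Z
H(N) = 6
-45*U(-7, 5) + H(-7) = -45*(2 + 4*5) + 6 = -45*(2 + 20) + 6 = -45*22 + 6 = -990 + 6 = -984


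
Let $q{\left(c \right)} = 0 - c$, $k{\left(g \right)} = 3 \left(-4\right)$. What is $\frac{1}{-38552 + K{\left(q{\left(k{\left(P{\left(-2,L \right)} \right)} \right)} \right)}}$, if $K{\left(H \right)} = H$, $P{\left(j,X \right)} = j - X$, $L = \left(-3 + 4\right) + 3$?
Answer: $- \frac{1}{38540} \approx -2.5947 \cdot 10^{-5}$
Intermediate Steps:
$L = 4$ ($L = 1 + 3 = 4$)
$k{\left(g \right)} = -12$
$q{\left(c \right)} = - c$
$\frac{1}{-38552 + K{\left(q{\left(k{\left(P{\left(-2,L \right)} \right)} \right)} \right)}} = \frac{1}{-38552 - -12} = \frac{1}{-38552 + 12} = \frac{1}{-38540} = - \frac{1}{38540}$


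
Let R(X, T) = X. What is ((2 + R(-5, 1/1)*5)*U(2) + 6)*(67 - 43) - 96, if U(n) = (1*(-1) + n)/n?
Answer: -228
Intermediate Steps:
U(n) = (-1 + n)/n
((2 + R(-5, 1/1)*5)*U(2) + 6)*(67 - 43) - 96 = ((2 - 5*5)*((-1 + 2)/2) + 6)*(67 - 43) - 96 = ((2 - 25)*((½)*1) + 6)*24 - 96 = (-23*½ + 6)*24 - 96 = (-23/2 + 6)*24 - 96 = -11/2*24 - 96 = -132 - 96 = -228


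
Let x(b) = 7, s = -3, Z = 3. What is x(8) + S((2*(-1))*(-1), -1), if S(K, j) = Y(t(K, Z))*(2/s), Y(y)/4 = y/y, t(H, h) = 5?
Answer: 13/3 ≈ 4.3333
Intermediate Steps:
Y(y) = 4 (Y(y) = 4*(y/y) = 4*1 = 4)
S(K, j) = -8/3 (S(K, j) = 4*(2/(-3)) = 4*(2*(-⅓)) = 4*(-⅔) = -8/3)
x(8) + S((2*(-1))*(-1), -1) = 7 - 8/3 = 13/3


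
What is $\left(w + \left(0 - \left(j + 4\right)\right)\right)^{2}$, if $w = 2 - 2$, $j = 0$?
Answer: $16$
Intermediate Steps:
$w = 0$
$\left(w + \left(0 - \left(j + 4\right)\right)\right)^{2} = \left(0 + \left(0 - \left(0 + 4\right)\right)\right)^{2} = \left(0 + \left(0 - 4\right)\right)^{2} = \left(0 - 4\right)^{2} = \left(-4\right)^{2} = 16$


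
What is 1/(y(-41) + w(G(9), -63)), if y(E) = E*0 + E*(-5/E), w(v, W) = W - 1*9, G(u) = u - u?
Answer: -1/77 ≈ -0.012987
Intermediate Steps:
G(u) = 0
w(v, W) = -9 + W (w(v, W) = W - 9 = -9 + W)
y(E) = -5 (y(E) = 0 - 5 = -5)
1/(y(-41) + w(G(9), -63)) = 1/(-5 + (-9 - 63)) = 1/(-5 - 72) = 1/(-77) = -1/77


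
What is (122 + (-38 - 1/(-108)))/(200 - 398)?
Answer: -9073/21384 ≈ -0.42429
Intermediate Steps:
(122 + (-38 - 1/(-108)))/(200 - 398) = (122 + (-38 - 1*(-1/108)))/(-198) = (122 + (-38 + 1/108))*(-1/198) = (122 - 4103/108)*(-1/198) = (9073/108)*(-1/198) = -9073/21384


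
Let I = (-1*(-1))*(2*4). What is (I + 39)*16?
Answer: 752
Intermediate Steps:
I = 8 (I = 1*8 = 8)
(I + 39)*16 = (8 + 39)*16 = 47*16 = 752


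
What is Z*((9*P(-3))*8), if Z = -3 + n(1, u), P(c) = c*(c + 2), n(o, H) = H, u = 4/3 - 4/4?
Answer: -576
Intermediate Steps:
u = 1/3 (u = 4*(1/3) - 4*1/4 = 4/3 - 1 = 1/3 ≈ 0.33333)
P(c) = c*(2 + c)
Z = -8/3 (Z = -3 + 1/3 = -8/3 ≈ -2.6667)
Z*((9*P(-3))*8) = -8*9*(-3*(2 - 3))*8/3 = -8*9*(-3*(-1))*8/3 = -8*9*3*8/3 = -72*8 = -8/3*216 = -576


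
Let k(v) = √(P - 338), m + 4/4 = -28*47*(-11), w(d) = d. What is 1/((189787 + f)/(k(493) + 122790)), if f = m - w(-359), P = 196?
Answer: 40930/68207 + I*√142/204621 ≈ 0.60009 + 5.8236e-5*I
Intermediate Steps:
m = 14475 (m = -1 - 28*47*(-11) = -1 - 1316*(-11) = -1 + 14476 = 14475)
k(v) = I*√142 (k(v) = √(196 - 338) = √(-142) = I*√142)
f = 14834 (f = 14475 - 1*(-359) = 14475 + 359 = 14834)
1/((189787 + f)/(k(493) + 122790)) = 1/((189787 + 14834)/(I*√142 + 122790)) = 1/(204621/(122790 + I*√142)) = 40930/68207 + I*√142/204621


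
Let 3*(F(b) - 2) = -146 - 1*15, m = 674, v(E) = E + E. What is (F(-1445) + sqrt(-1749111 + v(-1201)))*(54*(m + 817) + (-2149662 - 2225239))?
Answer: 665629985/3 - 4294387*I*sqrt(1751513) ≈ 2.2188e+8 - 5.6834e+9*I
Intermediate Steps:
v(E) = 2*E
F(b) = -155/3 (F(b) = 2 + (-146 - 1*15)/3 = 2 + (-146 - 15)/3 = 2 + (1/3)*(-161) = 2 - 161/3 = -155/3)
(F(-1445) + sqrt(-1749111 + v(-1201)))*(54*(m + 817) + (-2149662 - 2225239)) = (-155/3 + sqrt(-1749111 + 2*(-1201)))*(54*(674 + 817) + (-2149662 - 2225239)) = (-155/3 + sqrt(-1749111 - 2402))*(54*1491 - 4374901) = (-155/3 + sqrt(-1751513))*(80514 - 4374901) = (-155/3 + I*sqrt(1751513))*(-4294387) = 665629985/3 - 4294387*I*sqrt(1751513)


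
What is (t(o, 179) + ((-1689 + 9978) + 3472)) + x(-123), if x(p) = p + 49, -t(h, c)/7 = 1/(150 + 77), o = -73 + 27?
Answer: 2652942/227 ≈ 11687.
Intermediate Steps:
o = -46
t(h, c) = -7/227 (t(h, c) = -7/(150 + 77) = -7/227)
x(p) = 49 + p
(t(o, 179) + ((-1689 + 9978) + 3472)) + x(-123) = (-7/227 + ((-1689 + 9978) + 3472)) + (49 - 123) = (-7/227 + (8289 + 3472)) - 74 = (-7/227 + 11761) - 74 = 2669740/227 - 74 = 2652942/227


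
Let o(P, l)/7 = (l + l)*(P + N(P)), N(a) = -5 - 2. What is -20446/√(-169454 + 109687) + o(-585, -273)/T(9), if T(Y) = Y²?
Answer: 754208/27 + 20446*I*√59767/59767 ≈ 27934.0 + 83.633*I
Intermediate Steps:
N(a) = -7
o(P, l) = 14*l*(-7 + P) (o(P, l) = 7*((l + l)*(P - 7)) = 7*((2*l)*(-7 + P)) = 7*(2*l*(-7 + P)) = 14*l*(-7 + P))
-20446/√(-169454 + 109687) + o(-585, -273)/T(9) = -20446/√(-169454 + 109687) + (14*(-273)*(-7 - 585))/(9²) = -20446*(-I*√59767/59767) + (14*(-273)*(-592))/81 = -20446*(-I*√59767/59767) + 2262624*(1/81) = -(-20446)*I*√59767/59767 + 754208/27 = 20446*I*√59767/59767 + 754208/27 = 754208/27 + 20446*I*√59767/59767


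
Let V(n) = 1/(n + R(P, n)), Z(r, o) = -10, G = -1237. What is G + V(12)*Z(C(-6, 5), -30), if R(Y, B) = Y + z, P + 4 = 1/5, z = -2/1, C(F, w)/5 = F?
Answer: -38397/31 ≈ -1238.6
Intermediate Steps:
C(F, w) = 5*F
z = -2 (z = -2*1 = -2)
P = -19/5 (P = -4 + 1/5 = -4 + ⅕ = -19/5 ≈ -3.8000)
R(Y, B) = -2 + Y (R(Y, B) = Y - 2 = -2 + Y)
V(n) = 1/(-29/5 + n) (V(n) = 1/(n + (-2 - 19/5)) = 1/(n - 29/5) = 1/(-29/5 + n))
G + V(12)*Z(C(-6, 5), -30) = -1237 + (5/(-29 + 5*12))*(-10) = -1237 + (5/(-29 + 60))*(-10) = -1237 + (5/31)*(-10) = -1237 - 50/31 = -38397/31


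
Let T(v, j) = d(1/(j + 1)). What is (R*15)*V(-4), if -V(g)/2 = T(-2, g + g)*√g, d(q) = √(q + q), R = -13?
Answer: -780*√14/7 ≈ -416.93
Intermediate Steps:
d(q) = √2*√q (d(q) = √(2*q) = √2*√q)
T(v, j) = √2*√(1/(1 + j)) (T(v, j) = √2*√(1/(j + 1)) = √2*√(1/(1 + j)))
V(g) = -2*√2*√g*√(1/(1 + 2*g)) (V(g) = -2*√2*√(1/(1 + (g + g)))*√g = -2*√2*√(1/(1 + 2*g))*√g = -2*√2*√g*√(1/(1 + 2*g)))
(R*15)*V(-4) = (-13*15)*(-2*√2*√(-4)*√(1/(1 + 2*(-4)))) = -(-390)*√2*2*I*√(1/(1 - 8)) = -(-390)*√2*2*I*√(1/(-7)) = -(-390)*√2*2*I*√(-⅐) = -(-390)*√2*2*I*I*√7/7 = -780*√14/7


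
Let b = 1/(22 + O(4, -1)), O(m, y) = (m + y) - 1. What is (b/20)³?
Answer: 1/110592000 ≈ 9.0422e-9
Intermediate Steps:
O(m, y) = -1 + m + y
b = 1/24 (b = 1/(22 + (-1 + 4 - 1)) = 1/(22 + 2) = 1/24 ≈ 0.041667)
(b/20)³ = ((1/24)/20)³ = ((1/24)*(1/20))³ = (1/480)³ = 1/110592000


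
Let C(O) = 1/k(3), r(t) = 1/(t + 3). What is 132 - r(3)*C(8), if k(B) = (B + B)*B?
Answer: 14255/108 ≈ 131.99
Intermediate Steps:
k(B) = 2*B**2 (k(B) = (2*B)*B = 2*B**2)
r(t) = 1/(3 + t)
C(O) = 1/18 (C(O) = 1/(2*3**2) = 1/(2*9) = 1/18)
132 - r(3)*C(8) = 132 - 1/((3 + 3)*18) = 132 - 1/(6*18) = 132 - 1*1/108 = 132 - 1/108 = 14255/108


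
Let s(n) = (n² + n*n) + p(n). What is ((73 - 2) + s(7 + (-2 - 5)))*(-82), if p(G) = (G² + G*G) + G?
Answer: -5822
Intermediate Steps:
p(G) = G + 2*G² (p(G) = (G² + G²) + G = 2*G² + G = G + 2*G²)
s(n) = 2*n² + n*(1 + 2*n) (s(n) = (n² + n*n) + n*(1 + 2*n) = (n² + n²) + n*(1 + 2*n) = 2*n² + n*(1 + 2*n))
((73 - 2) + s(7 + (-2 - 5)))*(-82) = ((73 - 2) + (7 + (-2 - 5))*(1 + 4*(7 + (-2 - 5))))*(-82) = (71 + (7 - 7)*(1 + 4*(7 - 7)))*(-82) = (71 + 0*(1 + 4*0))*(-82) = (71 + 0*(1 + 0))*(-82) = (71 + 0*1)*(-82) = (71 + 0)*(-82) = 71*(-82) = -5822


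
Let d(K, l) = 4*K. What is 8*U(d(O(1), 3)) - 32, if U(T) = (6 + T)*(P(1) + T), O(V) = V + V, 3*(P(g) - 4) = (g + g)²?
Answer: 4384/3 ≈ 1461.3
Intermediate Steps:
P(g) = 4 + 4*g²/3 (P(g) = 4 + (g + g)²/3 = 4 + (2*g)²/3 = 4 + (4*g²)/3 = 4 + 4*g²/3)
O(V) = 2*V
U(T) = (6 + T)*(16/3 + T) (U(T) = (6 + T)*((4 + (4/3)*1²) + T) = (6 + T)*((4 + (4/3)*1) + T) = (6 + T)*((4 + 4/3) + T) = (6 + T)*(16/3 + T))
8*U(d(O(1), 3)) - 32 = 8*(32 + (4*(2*1))² + 34*(4*(2*1))/3) - 32 = 8*(32 + (4*2)² + 34*(4*2)/3) - 32 = 8*(32 + 8² + (34/3)*8) - 32 = 8*(32 + 64 + 272/3) - 32 = 8*(560/3) - 32 = 4480/3 - 32 = 4384/3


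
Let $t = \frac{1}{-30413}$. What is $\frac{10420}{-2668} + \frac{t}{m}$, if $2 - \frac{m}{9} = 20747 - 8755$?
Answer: $- \frac{8549263091483}{2189005175610} \approx -3.9055$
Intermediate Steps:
$t = - \frac{1}{30413} \approx -3.2881 \cdot 10^{-5}$
$m = -107910$ ($m = 18 - 9 \left(20747 - 8755\right) = 18 - 107928 = -107910$)
$\frac{10420}{-2668} + \frac{t}{m} = \frac{10420}{-2668} - \frac{1}{30413 \left(-107910\right)} = 10420 \left(- \frac{1}{2668}\right) - - \frac{1}{3281866830} = - \frac{2605}{667} + \frac{1}{3281866830} = - \frac{8549263091483}{2189005175610}$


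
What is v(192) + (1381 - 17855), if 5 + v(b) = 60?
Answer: -16419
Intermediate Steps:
v(b) = 55 (v(b) = -5 + 60 = 55)
v(192) + (1381 - 17855) = 55 + (1381 - 17855) = 55 - 16474 = -16419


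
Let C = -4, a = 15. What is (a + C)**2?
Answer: 121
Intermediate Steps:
(a + C)**2 = (15 - 4)**2 = 11**2 = 121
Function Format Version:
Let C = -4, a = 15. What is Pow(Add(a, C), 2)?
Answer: 121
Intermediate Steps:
Pow(Add(a, C), 2) = Pow(Add(15, -4), 2) = Pow(11, 2) = 121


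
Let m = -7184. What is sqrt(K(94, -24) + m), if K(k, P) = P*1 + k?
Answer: I*sqrt(7114) ≈ 84.344*I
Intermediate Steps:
K(k, P) = P + k
sqrt(K(94, -24) + m) = sqrt((-24 + 94) - 7184) = sqrt(70 - 7184) = sqrt(-7114) = I*sqrt(7114)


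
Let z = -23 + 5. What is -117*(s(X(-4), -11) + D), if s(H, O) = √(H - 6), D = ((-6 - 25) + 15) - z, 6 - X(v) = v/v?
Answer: -234 - 117*I ≈ -234.0 - 117.0*I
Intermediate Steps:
X(v) = 5 (X(v) = 6 - v/v = 6 - 1*1 = 6 - 1 = 5)
z = -18
D = 2 (D = ((-6 - 25) + 15) - 1*(-18) = (-31 + 15) + 18 = -16 + 18 = 2)
s(H, O) = √(-6 + H)
-117*(s(X(-4), -11) + D) = -117*(√(-6 + 5) + 2) = -117*(√(-1) + 2) = -117*(I + 2) = -117*(2 + I) = -234 - 117*I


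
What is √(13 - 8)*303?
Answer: 303*√5 ≈ 677.53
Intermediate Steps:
√(13 - 8)*303 = √5*303 = 303*√5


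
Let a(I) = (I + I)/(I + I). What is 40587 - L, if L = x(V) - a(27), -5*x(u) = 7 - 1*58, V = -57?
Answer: 202889/5 ≈ 40578.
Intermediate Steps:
x(u) = 51/5 (x(u) = -(7 - 1*58)/5 = -(7 - 58)/5 = -1/5*(-51) = 51/5)
a(I) = 1 (a(I) = (2*I)/((2*I)) = (2*I)*(1/(2*I)) = 1)
L = 46/5 (L = 51/5 - 1*1 = 51/5 - 1 = 46/5 ≈ 9.2000)
40587 - L = 40587 - 1*46/5 = 40587 - 46/5 = 202889/5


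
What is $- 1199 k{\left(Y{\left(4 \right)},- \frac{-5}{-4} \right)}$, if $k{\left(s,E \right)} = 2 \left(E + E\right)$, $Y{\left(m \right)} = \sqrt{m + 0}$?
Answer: $5995$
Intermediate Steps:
$Y{\left(m \right)} = \sqrt{m}$
$k{\left(s,E \right)} = 4 E$ ($k{\left(s,E \right)} = 2 \cdot 2 E = 4 E$)
$- 1199 k{\left(Y{\left(4 \right)},- \frac{-5}{-4} \right)} = - 1199 \cdot 4 \left(- \frac{-5}{-4}\right) = - 1199 \cdot 4 \left(- \frac{\left(-5\right) \left(-1\right)}{4}\right) = - 1199 \cdot 4 \left(\left(-1\right) \frac{5}{4}\right) = - 1199 \cdot 4 \left(- \frac{5}{4}\right) = \left(-1199\right) \left(-5\right) = 5995$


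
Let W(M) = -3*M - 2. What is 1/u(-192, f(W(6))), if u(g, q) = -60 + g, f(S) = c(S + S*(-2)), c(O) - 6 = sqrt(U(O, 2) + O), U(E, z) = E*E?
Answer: -1/252 ≈ -0.0039683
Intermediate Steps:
U(E, z) = E**2
W(M) = -2 - 3*M
c(O) = 6 + sqrt(O + O**2) (c(O) = 6 + sqrt(O**2 + O) = 6 + sqrt(O + O**2))
f(S) = 6 + sqrt(-S*(1 - S)) (f(S) = 6 + sqrt((S + S*(-2))*(1 + (S + S*(-2)))) = 6 + sqrt((S - 2*S)*(1 + (S - 2*S))) = 6 + sqrt((-S)*(1 - S)) = 6 + sqrt(-S*(1 - S)))
1/u(-192, f(W(6))) = 1/(-60 - 192) = 1/(-252) = -1/252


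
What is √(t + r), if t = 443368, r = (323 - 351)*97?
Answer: 2*√110163 ≈ 663.82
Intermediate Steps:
r = -2716 (r = -28*97 = -2716)
√(t + r) = √(443368 - 2716) = √440652 = 2*√110163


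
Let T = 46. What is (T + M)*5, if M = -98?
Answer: -260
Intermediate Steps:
(T + M)*5 = (46 - 98)*5 = -52*5 = -260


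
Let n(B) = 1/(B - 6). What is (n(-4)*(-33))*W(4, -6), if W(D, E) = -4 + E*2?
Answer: -264/5 ≈ -52.800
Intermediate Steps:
W(D, E) = -4 + 2*E
n(B) = 1/(-6 + B)
(n(-4)*(-33))*W(4, -6) = (-33/(-6 - 4))*(-4 + 2*(-6)) = (-33/(-10))*(-4 - 12) = -⅒*(-33)*(-16) = (33/10)*(-16) = -264/5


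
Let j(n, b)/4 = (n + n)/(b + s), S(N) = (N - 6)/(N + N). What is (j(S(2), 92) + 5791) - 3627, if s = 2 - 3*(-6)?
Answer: 30295/14 ≈ 2163.9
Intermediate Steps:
s = 20 (s = 2 + 18 = 20)
S(N) = (-6 + N)/(2*N) (S(N) = (-6 + N)/((2*N)) = (-6 + N)*(1/(2*N)) = (-6 + N)/(2*N))
j(n, b) = 8*n/(20 + b) (j(n, b) = 4*((n + n)/(b + 20)) = 4*((2*n)/(20 + b)) = 4*(2*n/(20 + b)) = 8*n/(20 + b))
(j(S(2), 92) + 5791) - 3627 = (8*((½)*(-6 + 2)/2)/(20 + 92) + 5791) - 3627 = (8*((½)*(½)*(-4))/112 + 5791) - 3627 = (8*(-1)*(1/112) + 5791) - 3627 = (-1/14 + 5791) - 3627 = 81073/14 - 3627 = 30295/14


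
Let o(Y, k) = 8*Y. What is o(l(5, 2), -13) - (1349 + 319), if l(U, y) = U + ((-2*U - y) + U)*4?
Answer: -1852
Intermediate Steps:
l(U, y) = -4*y - 3*U (l(U, y) = U + ((-y - 2*U) + U)*4 = U + (-U - y)*4 = U + (-4*U - 4*y) = -4*y - 3*U)
o(l(5, 2), -13) - (1349 + 319) = 8*(-4*2 - 3*5) - (1349 + 319) = 8*(-8 - 15) - 1*1668 = 8*(-23) - 1668 = -184 - 1668 = -1852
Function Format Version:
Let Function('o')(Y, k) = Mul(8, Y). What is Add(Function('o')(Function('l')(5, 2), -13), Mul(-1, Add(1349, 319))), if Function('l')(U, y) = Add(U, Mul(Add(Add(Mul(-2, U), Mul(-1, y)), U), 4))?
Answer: -1852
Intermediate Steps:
Function('l')(U, y) = Add(Mul(-4, y), Mul(-3, U)) (Function('l')(U, y) = Add(U, Mul(Add(Add(Mul(-1, y), Mul(-2, U)), U), 4)) = Add(U, Mul(Add(Mul(-1, U), Mul(-1, y)), 4)) = Add(U, Add(Mul(-4, U), Mul(-4, y))) = Add(Mul(-4, y), Mul(-3, U)))
Add(Function('o')(Function('l')(5, 2), -13), Mul(-1, Add(1349, 319))) = Add(Mul(8, Add(Mul(-4, 2), Mul(-3, 5))), Mul(-1, Add(1349, 319))) = Add(Mul(8, Add(-8, -15)), Mul(-1, 1668)) = Add(Mul(8, -23), -1668) = Add(-184, -1668) = -1852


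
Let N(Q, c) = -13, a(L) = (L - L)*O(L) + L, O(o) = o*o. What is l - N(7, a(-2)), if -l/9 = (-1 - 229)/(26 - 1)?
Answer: 479/5 ≈ 95.800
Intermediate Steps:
O(o) = o**2
a(L) = L (a(L) = (L - L)*L**2 + L = 0*L**2 + L = 0 + L = L)
l = 414/5 (l = -9*(-1 - 229)/(26 - 1) = -(-2070)/25 = -9*(-46/5) = 414/5 ≈ 82.800)
l - N(7, a(-2)) = 414/5 - 1*(-13) = 414/5 + 13 = 479/5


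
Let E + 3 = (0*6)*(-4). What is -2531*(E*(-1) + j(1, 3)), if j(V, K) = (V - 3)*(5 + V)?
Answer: 22779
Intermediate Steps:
j(V, K) = (-3 + V)*(5 + V)
E = -3 (E = -3 + (0*6)*(-4) = -3 + 0*(-4) = -3 + 0 = -3)
-2531*(E*(-1) + j(1, 3)) = -2531*(-3*(-1) + (-15 + 1**2 + 2*1)) = -2531*(3 + (-15 + 1 + 2)) = -2531*(3 - 12) = -2531*(-9) = 22779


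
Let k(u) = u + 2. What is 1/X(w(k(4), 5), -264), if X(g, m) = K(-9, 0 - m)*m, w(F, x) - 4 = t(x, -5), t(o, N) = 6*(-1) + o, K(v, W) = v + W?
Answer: -1/67320 ≈ -1.4854e-5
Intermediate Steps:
K(v, W) = W + v
t(o, N) = -6 + o
k(u) = 2 + u
w(F, x) = -2 + x (w(F, x) = 4 + (-6 + x) = -2 + x)
X(g, m) = m*(-9 - m) (X(g, m) = ((0 - m) - 9)*m = (-m - 9)*m = (-9 - m)*m = m*(-9 - m))
1/X(w(k(4), 5), -264) = 1/(-1*(-264)*(9 - 264)) = 1/(-1*(-264)*(-255)) = 1/(-67320) = -1/67320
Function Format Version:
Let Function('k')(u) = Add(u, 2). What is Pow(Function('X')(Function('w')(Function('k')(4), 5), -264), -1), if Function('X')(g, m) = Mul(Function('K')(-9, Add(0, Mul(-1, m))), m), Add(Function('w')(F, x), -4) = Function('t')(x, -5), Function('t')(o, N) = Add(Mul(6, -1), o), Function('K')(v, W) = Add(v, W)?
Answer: Rational(-1, 67320) ≈ -1.4854e-5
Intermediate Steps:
Function('K')(v, W) = Add(W, v)
Function('t')(o, N) = Add(-6, o)
Function('k')(u) = Add(2, u)
Function('w')(F, x) = Add(-2, x) (Function('w')(F, x) = Add(4, Add(-6, x)) = Add(-2, x))
Function('X')(g, m) = Mul(m, Add(-9, Mul(-1, m))) (Function('X')(g, m) = Mul(Add(Add(0, Mul(-1, m)), -9), m) = Mul(Add(Mul(-1, m), -9), m) = Mul(Add(-9, Mul(-1, m)), m) = Mul(m, Add(-9, Mul(-1, m))))
Pow(Function('X')(Function('w')(Function('k')(4), 5), -264), -1) = Pow(Mul(-1, -264, Add(9, -264)), -1) = Pow(Mul(-1, -264, -255), -1) = Pow(-67320, -1) = Rational(-1, 67320)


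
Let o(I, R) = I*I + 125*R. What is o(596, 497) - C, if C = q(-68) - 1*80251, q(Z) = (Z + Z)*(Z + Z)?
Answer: 479096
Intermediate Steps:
q(Z) = 4*Z² (q(Z) = (2*Z)*(2*Z) = 4*Z²)
o(I, R) = I² + 125*R
C = -61755 (C = 4*(-68)² - 1*80251 = 4*4624 - 80251 = 18496 - 80251 = -61755)
o(596, 497) - C = (596² + 125*497) - 1*(-61755) = (355216 + 62125) + 61755 = 417341 + 61755 = 479096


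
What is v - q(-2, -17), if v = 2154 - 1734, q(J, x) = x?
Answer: 437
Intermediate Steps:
v = 420
v - q(-2, -17) = 420 - 1*(-17) = 420 + 17 = 437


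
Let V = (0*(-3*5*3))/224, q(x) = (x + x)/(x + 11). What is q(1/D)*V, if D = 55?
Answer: 0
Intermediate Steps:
q(x) = 2*x/(11 + x) (q(x) = (2*x)/(11 + x) = 2*x/(11 + x))
V = 0 (V = (0*(-15*3))*(1/224) = (0*(-45))*(1/224) = 0*(1/224) = 0)
q(1/D)*V = (2/(55*(11 + 1/55)))*0 = (2*(1/55)/(11 + 1/55))*0 = (2*(1/55)/(606/55))*0 = (2*(1/55)*(55/606))*0 = (1/303)*0 = 0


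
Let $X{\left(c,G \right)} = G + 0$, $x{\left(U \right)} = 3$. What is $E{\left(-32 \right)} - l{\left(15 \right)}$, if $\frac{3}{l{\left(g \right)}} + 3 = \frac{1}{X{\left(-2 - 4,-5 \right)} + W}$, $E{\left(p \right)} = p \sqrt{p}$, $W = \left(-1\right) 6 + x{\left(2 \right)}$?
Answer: $\frac{24}{25} - 128 i \sqrt{2} \approx 0.96 - 181.02 i$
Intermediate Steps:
$X{\left(c,G \right)} = G$
$W = -3$ ($W = \left(-1\right) 6 + 3 = -6 + 3 = -3$)
$E{\left(p \right)} = p^{\frac{3}{2}}$
$l{\left(g \right)} = - \frac{24}{25}$ ($l{\left(g \right)} = \frac{3}{-3 + \frac{1}{-5 - 3}} = \frac{3}{-3 + \frac{1}{-8}} = \frac{3}{-3 - \frac{1}{8}} = \frac{3}{- \frac{25}{8}} = 3 \left(- \frac{8}{25}\right) = - \frac{24}{25}$)
$E{\left(-32 \right)} - l{\left(15 \right)} = \left(-32\right)^{\frac{3}{2}} - - \frac{24}{25} = - 128 i \sqrt{2} + \frac{24}{25} = \frac{24}{25} - 128 i \sqrt{2}$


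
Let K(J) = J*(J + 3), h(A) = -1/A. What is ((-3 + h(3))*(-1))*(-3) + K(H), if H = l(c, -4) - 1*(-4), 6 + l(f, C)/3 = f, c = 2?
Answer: 30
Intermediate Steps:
l(f, C) = -18 + 3*f
H = -8 (H = (-18 + 3*2) - 1*(-4) = (-18 + 6) + 4 = -12 + 4 = -8)
K(J) = J*(3 + J)
((-3 + h(3))*(-1))*(-3) + K(H) = ((-3 - 1/3)*(-1))*(-3) - 8*(3 - 8) = ((-3 - 1*⅓)*(-1))*(-3) - 8*(-5) = ((-3 - ⅓)*(-1))*(-3) + 40 = -10/3*(-1)*(-3) + 40 = (10/3)*(-3) + 40 = -10 + 40 = 30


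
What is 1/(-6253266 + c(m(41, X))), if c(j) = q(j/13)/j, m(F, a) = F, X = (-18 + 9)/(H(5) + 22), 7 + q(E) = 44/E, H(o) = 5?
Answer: -1681/10511739861 ≈ -1.5992e-7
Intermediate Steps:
q(E) = -7 + 44/E
X = -1/3 (X = (-18 + 9)/(5 + 22) = -9/27 = -9*1/27 = -1/3 ≈ -0.33333)
c(j) = (-7 + 572/j)/j (c(j) = (-7 + 44/((j/13)))/j = (-7 + 44*(13/j))/j = (-7 + 572/j)/j)
1/(-6253266 + c(m(41, X))) = 1/(-6253266 + (572 - 7*41)/41**2) = 1/(-6253266 + (572 - 287)/1681) = 1/(-6253266 + (1/1681)*285) = 1/(-6253266 + 285/1681) = 1/(-10511739861/1681) = -1681/10511739861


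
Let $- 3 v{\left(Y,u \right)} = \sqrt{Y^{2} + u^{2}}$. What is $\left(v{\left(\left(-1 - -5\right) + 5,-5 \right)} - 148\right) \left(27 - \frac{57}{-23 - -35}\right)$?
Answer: $-3293 - \frac{89 \sqrt{106}}{12} \approx -3369.4$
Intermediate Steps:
$v{\left(Y,u \right)} = - \frac{\sqrt{Y^{2} + u^{2}}}{3}$
$\left(v{\left(\left(-1 - -5\right) + 5,-5 \right)} - 148\right) \left(27 - \frac{57}{-23 - -35}\right) = \left(- \frac{\sqrt{\left(\left(-1 - -5\right) + 5\right)^{2} + \left(-5\right)^{2}}}{3} - 148\right) \left(27 - \frac{57}{-23 - -35}\right) = \left(- \frac{\sqrt{\left(\left(-1 + 5\right) + 5\right)^{2} + 25}}{3} - 148\right) \left(27 - \frac{57}{-23 + 35}\right) = \left(- \frac{\sqrt{\left(4 + 5\right)^{2} + 25}}{3} - 148\right) \left(27 - \frac{57}{12}\right) = \left(- \frac{\sqrt{9^{2} + 25}}{3} - 148\right) \left(27 - 57 \cdot \frac{1}{12}\right) = \left(- \frac{\sqrt{81 + 25}}{3} - 148\right) \left(27 - \frac{19}{4}\right) = \left(- \frac{\sqrt{106}}{3} - 148\right) \left(27 - \frac{19}{4}\right) = \left(-148 - \frac{\sqrt{106}}{3}\right) \frac{89}{4} = -3293 - \frac{89 \sqrt{106}}{12}$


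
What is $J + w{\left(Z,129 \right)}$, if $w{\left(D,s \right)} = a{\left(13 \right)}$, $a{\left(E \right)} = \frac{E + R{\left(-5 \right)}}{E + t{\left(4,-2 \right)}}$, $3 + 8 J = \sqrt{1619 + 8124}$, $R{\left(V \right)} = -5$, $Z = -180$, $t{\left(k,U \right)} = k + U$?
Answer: $\frac{19}{120} + \frac{\sqrt{9743}}{8} \approx 12.497$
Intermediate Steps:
$t{\left(k,U \right)} = U + k$
$J = - \frac{3}{8} + \frac{\sqrt{9743}}{8}$ ($J = - \frac{3}{8} + \frac{\sqrt{1619 + 8124}}{8} = - \frac{3}{8} + \frac{\sqrt{9743}}{8} \approx 11.963$)
$a{\left(E \right)} = \frac{-5 + E}{2 + E}$ ($a{\left(E \right)} = \frac{E - 5}{E + \left(-2 + 4\right)} = \frac{-5 + E}{E + 2} = \frac{-5 + E}{2 + E}$)
$w{\left(D,s \right)} = \frac{8}{15}$ ($w{\left(D,s \right)} = \frac{-5 + 13}{2 + 13} = \frac{1}{15} \cdot 8 = \frac{8}{15}$)
$J + w{\left(Z,129 \right)} = \left(- \frac{3}{8} + \frac{\sqrt{9743}}{8}\right) + \frac{8}{15} = \frac{19}{120} + \frac{\sqrt{9743}}{8}$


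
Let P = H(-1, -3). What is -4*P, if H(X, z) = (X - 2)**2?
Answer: -36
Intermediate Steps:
H(X, z) = (-2 + X)**2
P = 9 (P = (-2 - 1)**2 = (-3)**2 = 9)
-4*P = -4*9 = -36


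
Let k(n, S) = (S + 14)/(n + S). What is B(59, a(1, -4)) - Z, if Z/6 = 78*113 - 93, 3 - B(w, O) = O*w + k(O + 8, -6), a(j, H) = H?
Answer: -52083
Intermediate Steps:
k(n, S) = (14 + S)/(S + n)
B(w, O) = 3 - 8/(2 + O) - O*w (B(w, O) = 3 - (O*w + (14 - 6)/(-6 + (O + 8))) = 3 - (O*w + 8/(-6 + (8 + O))) = 3 - (O*w + 8/(2 + O)) = 3 - (8/(2 + O) + O*w) = 3 + (-8/(2 + O) - O*w) = 3 - 8/(2 + O) - O*w)
Z = 52326 (Z = 6*(78*113 - 93) = 6*(8814 - 93) = 6*8721 = 52326)
B(59, a(1, -4)) - Z = (-8 + (2 - 4)*(3 - 1*(-4)*59))/(2 - 4) - 1*52326 = (-8 - 2*(3 + 236))/(-2) - 52326 = -(-8 - 2*239)/2 - 52326 = -(-8 - 478)/2 - 52326 = -1/2*(-486) - 52326 = 243 - 52326 = -52083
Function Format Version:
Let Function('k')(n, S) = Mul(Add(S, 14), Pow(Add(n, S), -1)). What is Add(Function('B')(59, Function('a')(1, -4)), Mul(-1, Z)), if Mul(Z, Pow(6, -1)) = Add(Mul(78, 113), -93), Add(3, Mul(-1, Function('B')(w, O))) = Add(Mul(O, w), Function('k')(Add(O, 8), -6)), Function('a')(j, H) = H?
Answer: -52083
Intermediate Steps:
Function('k')(n, S) = Mul(Pow(Add(S, n), -1), Add(14, S)) (Function('k')(n, S) = Mul(Add(14, S), Pow(Add(S, n), -1)) = Mul(Pow(Add(S, n), -1), Add(14, S)))
Function('B')(w, O) = Add(3, Mul(-8, Pow(Add(2, O), -1)), Mul(-1, O, w)) (Function('B')(w, O) = Add(3, Mul(-1, Add(Mul(O, w), Mul(Pow(Add(-6, Add(O, 8)), -1), Add(14, -6))))) = Add(3, Mul(-1, Add(Mul(O, w), Mul(Pow(Add(-6, Add(8, O)), -1), 8)))) = Add(3, Mul(-1, Add(Mul(O, w), Mul(Pow(Add(2, O), -1), 8)))) = Add(3, Mul(-1, Add(Mul(O, w), Mul(8, Pow(Add(2, O), -1))))) = Add(3, Mul(-1, Add(Mul(8, Pow(Add(2, O), -1)), Mul(O, w)))) = Add(3, Add(Mul(-8, Pow(Add(2, O), -1)), Mul(-1, O, w))) = Add(3, Mul(-8, Pow(Add(2, O), -1)), Mul(-1, O, w)))
Z = 52326 (Z = Mul(6, Add(Mul(78, 113), -93)) = Mul(6, Add(8814, -93)) = Mul(6, 8721) = 52326)
Add(Function('B')(59, Function('a')(1, -4)), Mul(-1, Z)) = Add(Mul(Pow(Add(2, -4), -1), Add(-8, Mul(Add(2, -4), Add(3, Mul(-1, -4, 59))))), Mul(-1, 52326)) = Add(Mul(Pow(-2, -1), Add(-8, Mul(-2, Add(3, 236)))), -52326) = Add(Mul(Rational(-1, 2), Add(-8, Mul(-2, 239))), -52326) = Add(Mul(Rational(-1, 2), Add(-8, -478)), -52326) = Add(Mul(Rational(-1, 2), -486), -52326) = Add(243, -52326) = -52083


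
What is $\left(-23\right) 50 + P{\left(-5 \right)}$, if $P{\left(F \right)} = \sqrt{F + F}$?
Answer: $-1150 + i \sqrt{10} \approx -1150.0 + 3.1623 i$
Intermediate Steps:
$P{\left(F \right)} = \sqrt{2} \sqrt{F}$ ($P{\left(F \right)} = \sqrt{2 F} = \sqrt{2} \sqrt{F}$)
$\left(-23\right) 50 + P{\left(-5 \right)} = \left(-23\right) 50 + \sqrt{2} \sqrt{-5} = -1150 + \sqrt{2} i \sqrt{5} = -1150 + i \sqrt{10}$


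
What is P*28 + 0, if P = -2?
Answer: -56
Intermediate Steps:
P*28 + 0 = -2*28 + 0 = -56 + 0 = -56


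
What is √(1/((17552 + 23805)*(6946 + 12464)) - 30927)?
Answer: I*√19929064874368297386930/802739370 ≈ 175.86*I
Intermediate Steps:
√(1/((17552 + 23805)*(6946 + 12464)) - 30927) = √(1/(41357*19410) - 30927) = √(1/802739370 - 30927) = √(-24826320495989/802739370) = I*√19929064874368297386930/802739370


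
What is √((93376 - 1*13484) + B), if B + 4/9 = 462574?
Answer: √4882190/3 ≈ 736.52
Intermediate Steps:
B = 4163162/9 (B = -4/9 + 462574 = 4163162/9 ≈ 4.6257e+5)
√((93376 - 1*13484) + B) = √((93376 - 1*13484) + 4163162/9) = √((93376 - 13484) + 4163162/9) = √(79892 + 4163162/9) = √(4882190/9) = √4882190/3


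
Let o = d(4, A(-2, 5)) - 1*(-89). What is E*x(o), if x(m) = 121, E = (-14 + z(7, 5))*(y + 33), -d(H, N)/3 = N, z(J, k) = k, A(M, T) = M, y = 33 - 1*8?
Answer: -63162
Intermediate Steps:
y = 25 (y = 33 - 8 = 25)
d(H, N) = -3*N
E = -522 (E = (-14 + 5)*(25 + 33) = -9*58 = -522)
o = 95 (o = -3*(-2) - 1*(-89) = 6 + 89 = 95)
E*x(o) = -522*121 = -63162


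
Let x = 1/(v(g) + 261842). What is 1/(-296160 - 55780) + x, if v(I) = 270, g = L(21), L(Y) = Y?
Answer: 22457/23061924320 ≈ 9.7377e-7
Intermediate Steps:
g = 21
x = 1/262112 (x = 1/(270 + 261842) = 1/262112 ≈ 3.8152e-6)
1/(-296160 - 55780) + x = 1/(-296160 - 55780) + 1/262112 = 1/(-351940) + 1/262112 = -1/351940 + 1/262112 = 22457/23061924320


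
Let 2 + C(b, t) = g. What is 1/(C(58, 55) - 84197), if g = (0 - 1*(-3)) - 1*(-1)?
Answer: -1/84195 ≈ -1.1877e-5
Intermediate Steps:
g = 4 (g = (0 + 3) + 1 = 3 + 1 = 4)
C(b, t) = 2 (C(b, t) = -2 + 4 = 2)
1/(C(58, 55) - 84197) = 1/(2 - 84197) = 1/(-84195) = -1/84195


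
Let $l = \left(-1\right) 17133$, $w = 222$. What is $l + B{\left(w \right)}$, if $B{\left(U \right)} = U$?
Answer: $-16911$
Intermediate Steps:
$l = -17133$
$l + B{\left(w \right)} = -17133 + 222 = -16911$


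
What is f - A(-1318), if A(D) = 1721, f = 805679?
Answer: 803958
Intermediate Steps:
f - A(-1318) = 805679 - 1*1721 = 805679 - 1721 = 803958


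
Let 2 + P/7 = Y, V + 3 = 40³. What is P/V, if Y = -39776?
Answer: -278446/63997 ≈ -4.3509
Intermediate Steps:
V = 63997 (V = -3 + 40³ = -3 + 64000 = 63997)
P = -278446 (P = -14 + 7*(-39776) = -14 - 278432 = -278446)
P/V = -278446/63997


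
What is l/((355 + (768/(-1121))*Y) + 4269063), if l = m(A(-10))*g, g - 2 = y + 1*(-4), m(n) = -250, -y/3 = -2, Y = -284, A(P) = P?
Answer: -112100/478623569 ≈ -0.00023421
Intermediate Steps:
y = 6 (y = -3*(-2) = 6)
g = 4 (g = 2 + (6 + 1*(-4)) = 2 + (6 - 4) = 2 + 2 = 4)
l = -1000 (l = -250*4 = -1000)
l/((355 + (768/(-1121))*Y) + 4269063) = -1000/((355 + (768/(-1121))*(-284)) + 4269063) = -1000/((355 + (768*(-1/1121))*(-284)) + 4269063) = -1000/((355 - 768/1121*(-284)) + 4269063) = -1000/((355 + 218112/1121) + 4269063) = -1000/(616067/1121 + 4269063) = -1000/4786235690/1121 = -1000*1121/4786235690 = -112100/478623569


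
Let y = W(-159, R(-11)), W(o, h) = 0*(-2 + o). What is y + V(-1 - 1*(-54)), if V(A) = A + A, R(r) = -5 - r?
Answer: 106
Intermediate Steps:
V(A) = 2*A
W(o, h) = 0
y = 0
y + V(-1 - 1*(-54)) = 0 + 2*(-1 - 1*(-54)) = 0 + 2*(-1 + 54) = 0 + 2*53 = 0 + 106 = 106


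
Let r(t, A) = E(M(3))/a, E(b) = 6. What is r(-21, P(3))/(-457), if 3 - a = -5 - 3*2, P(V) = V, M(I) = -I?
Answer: -3/3199 ≈ -0.00093779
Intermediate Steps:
a = 14 (a = 3 - (-5 - 3*2) = 3 - (-5 - 6) = 3 - 1*(-11) = 3 + 11 = 14)
r(t, A) = 3/7 (r(t, A) = 6/14 = 6*(1/14) = 3/7)
r(-21, P(3))/(-457) = (3/7)/(-457) = (3/7)*(-1/457) = -3/3199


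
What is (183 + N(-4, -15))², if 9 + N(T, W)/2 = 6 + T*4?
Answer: 21025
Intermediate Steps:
N(T, W) = -6 + 8*T (N(T, W) = -18 + 2*(6 + T*4) = -18 + 2*(6 + 4*T) = -18 + (12 + 8*T) = -6 + 8*T)
(183 + N(-4, -15))² = (183 + (-6 + 8*(-4)))² = (183 + (-6 - 32))² = (183 - 38)² = 145² = 21025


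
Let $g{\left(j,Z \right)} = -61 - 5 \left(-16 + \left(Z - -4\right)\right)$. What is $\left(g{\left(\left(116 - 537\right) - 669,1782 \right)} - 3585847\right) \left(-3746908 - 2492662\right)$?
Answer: $22429744174060$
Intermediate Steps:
$g{\left(j,Z \right)} = -1 - 5 Z$ ($g{\left(j,Z \right)} = -61 - 5 \left(-16 + \left(Z + 4\right)\right) = -61 - 5 \left(-16 + \left(4 + Z\right)\right) = -61 - 5 \left(-12 + Z\right) = -61 - \left(-60 + 5 Z\right) = -1 - 5 Z$)
$\left(g{\left(\left(116 - 537\right) - 669,1782 \right)} - 3585847\right) \left(-3746908 - 2492662\right) = \left(\left(-1 - 8910\right) - 3585847\right) \left(-3746908 - 2492662\right) = \left(\left(-1 - 8910\right) - 3585847\right) \left(-6239570\right) = \left(-8911 - 3585847\right) \left(-6239570\right) = \left(-3594758\right) \left(-6239570\right) = 22429744174060$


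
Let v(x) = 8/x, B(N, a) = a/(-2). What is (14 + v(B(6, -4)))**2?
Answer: 324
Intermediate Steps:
B(N, a) = -a/2 (B(N, a) = a*(-1/2) = -a/2)
(14 + v(B(6, -4)))**2 = (14 + 8/((-1/2*(-4))))**2 = (14 + 8/2)**2 = (14 + 8*(1/2))**2 = (14 + 4)**2 = 18**2 = 324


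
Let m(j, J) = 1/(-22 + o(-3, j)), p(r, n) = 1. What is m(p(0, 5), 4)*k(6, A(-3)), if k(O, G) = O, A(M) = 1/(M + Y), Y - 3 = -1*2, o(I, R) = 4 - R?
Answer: -6/19 ≈ -0.31579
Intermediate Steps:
Y = 1 (Y = 3 - 1*2 = 3 - 2 = 1)
A(M) = 1/(1 + M) (A(M) = 1/(M + 1) = 1/(1 + M))
m(j, J) = 1/(-18 - j) (m(j, J) = 1/(-22 + (4 - j)) = 1/(-18 - j))
m(p(0, 5), 4)*k(6, A(-3)) = -1/(18 + 1)*6 = -1/19*6 = -6/19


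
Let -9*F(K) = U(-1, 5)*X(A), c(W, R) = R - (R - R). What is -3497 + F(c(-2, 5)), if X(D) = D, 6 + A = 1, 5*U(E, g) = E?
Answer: -31474/9 ≈ -3497.1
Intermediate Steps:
U(E, g) = E/5
A = -5 (A = -6 + 1 = -5)
c(W, R) = R (c(W, R) = R - 1*0 = R + 0 = R)
F(K) = -1/9 (F(K) = -(1/5)*(-1)*(-5)/9 = -(-1)*(-5)/45 = -1/9*1 = -1/9)
-3497 + F(c(-2, 5)) = -3497 - 1/9 = -31474/9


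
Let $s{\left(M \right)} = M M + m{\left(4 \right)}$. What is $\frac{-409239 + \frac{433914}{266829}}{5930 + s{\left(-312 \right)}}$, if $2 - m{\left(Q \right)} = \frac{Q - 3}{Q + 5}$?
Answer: $- \frac{327589197651}{82671006469} \approx -3.9626$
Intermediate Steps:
$m{\left(Q \right)} = 2 - \frac{-3 + Q}{5 + Q}$ ($m{\left(Q \right)} = 2 - \frac{Q - 3}{Q + 5} = 2 - \frac{-3 + Q}{5 + Q}$)
$s{\left(M \right)} = \frac{17}{9} + M^{2}$ ($s{\left(M \right)} = M M + \frac{13 + 4}{5 + 4} = M^{2} + \frac{1}{9} \cdot 17 = M^{2} + \frac{17}{9} = \frac{17}{9} + M^{2}$)
$\frac{-409239 + \frac{433914}{266829}}{5930 + s{\left(-312 \right)}} = \frac{-409239 + \frac{433914}{266829}}{5930 + \left(\frac{17}{9} + \left(-312\right)^{2}\right)} = \frac{-409239 + 433914 \cdot \frac{1}{266829}}{5930 + \left(\frac{17}{9} + 97344\right)} = \frac{-409239 + \frac{144638}{88943}}{5930 + \frac{876113}{9}} = - \frac{36398799739}{88943 \cdot \frac{929483}{9}} = \left(- \frac{36398799739}{88943}\right) \frac{9}{929483} = - \frac{327589197651}{82671006469}$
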